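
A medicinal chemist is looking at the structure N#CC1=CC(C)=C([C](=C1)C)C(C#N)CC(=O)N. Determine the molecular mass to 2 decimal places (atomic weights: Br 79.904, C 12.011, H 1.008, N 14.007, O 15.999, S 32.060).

First, the molecular formula is C13H13N3O (counting implicit H from valence).
  C: 13 × 12.011 = 156.143
  H: 13 × 1.008 = 13.104
  N: 3 × 14.007 = 42.021
  O: 1 × 15.999 = 15.999
Sum: 13×12.011 + 13×1.008 + 3×14.007 + 1×15.999 = 227.267 → 227.27 g/mol.

227.27 g/mol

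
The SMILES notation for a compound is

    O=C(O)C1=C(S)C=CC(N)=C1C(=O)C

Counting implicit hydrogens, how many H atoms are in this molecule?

9

Walk through each heavy atom and fill implicit hydrogens from standard valence (C 4, N 3, O 2, S 2, halogen 1):
  atom 1: O, bond orders sum to 2 (valence 2) → 0 H
  atom 2: C, bond orders sum to 4 (valence 4) → 0 H
  atom 3: O, bond orders sum to 1 (valence 2) → 1 H
  atom 4: C, bond orders sum to 4 (valence 4) → 0 H
  atom 5: C, bond orders sum to 4 (valence 4) → 0 H
  atom 6: S, bond orders sum to 1 (valence 2) → 1 H
  atom 7: C, bond orders sum to 3 (valence 4) → 1 H
  atom 8: C, bond orders sum to 3 (valence 4) → 1 H
  atom 9: C, bond orders sum to 4 (valence 4) → 0 H
  atom 10: N, bond orders sum to 1 (valence 3) → 2 H
  atom 11: C, bond orders sum to 4 (valence 4) → 0 H
  atom 12: C, bond orders sum to 4 (valence 4) → 0 H
  atom 13: O, bond orders sum to 2 (valence 2) → 0 H
  atom 14: C, bond orders sum to 1 (valence 4) → 3 H
Total hydrogens: 9.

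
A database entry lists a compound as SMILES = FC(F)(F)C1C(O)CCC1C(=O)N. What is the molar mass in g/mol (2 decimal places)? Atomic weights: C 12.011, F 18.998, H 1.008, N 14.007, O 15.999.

First, the molecular formula is C7H10F3NO2 (counting implicit H from valence).
  C: 7 × 12.011 = 84.077
  F: 3 × 18.998 = 56.994
  H: 10 × 1.008 = 10.080
  N: 1 × 14.007 = 14.007
  O: 2 × 15.999 = 31.998
Sum: 7×12.011 + 3×18.998 + 10×1.008 + 1×14.007 + 2×15.999 = 197.156 → 197.16 g/mol.

197.16 g/mol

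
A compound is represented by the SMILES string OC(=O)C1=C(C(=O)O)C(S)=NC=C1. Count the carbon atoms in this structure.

7

Count every carbon token in the SMILES (each C, including those in ring-closure positions and inside branches).
Carbon count: 7.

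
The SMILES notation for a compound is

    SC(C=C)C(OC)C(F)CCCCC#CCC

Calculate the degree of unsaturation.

Degree of unsaturation = (number of rings) + (number of π bonds).
Ring closures in the SMILES: 0.
π bonds: 1 double bond (each 1 DoU), 1 triple bond (each 2 DoU) → 3 DoU from unsaturation.
Total DoU = 0 + 3 = 3.

3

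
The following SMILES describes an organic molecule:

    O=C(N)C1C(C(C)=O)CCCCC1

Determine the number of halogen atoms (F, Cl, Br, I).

Scan the SMILES for the halogen motif — none present.
Groups that are present: 1 amide, 1 ketone.

0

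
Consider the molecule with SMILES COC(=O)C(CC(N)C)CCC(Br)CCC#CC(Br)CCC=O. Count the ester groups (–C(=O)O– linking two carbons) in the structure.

The ester motif appears at heavy-atom position 3 in the SMILES.
Other groups present: 1 aldehyde, 1 alkyne, 1 primary amine.
Ester count: 1.

1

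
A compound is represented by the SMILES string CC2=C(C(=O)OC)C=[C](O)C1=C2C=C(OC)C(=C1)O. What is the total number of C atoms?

Count every carbon token in the SMILES (each C, including those in ring-closure positions and inside branches).
Carbon count: 14.

14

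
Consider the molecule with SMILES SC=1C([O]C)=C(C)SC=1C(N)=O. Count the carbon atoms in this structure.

Count every carbon token in the SMILES (each C, including those in ring-closure positions and inside branches).
Carbon count: 7.

7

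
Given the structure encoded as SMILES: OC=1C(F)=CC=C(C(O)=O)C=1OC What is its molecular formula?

C8H7FO4

Walk through each heavy atom and fill implicit hydrogens from standard valence (C 4, N 3, O 2, S 2, halogen 1):
  atom 1: O, bond orders sum to 1 (valence 2) → 1 H
  atom 2: C, bond orders sum to 4 (valence 4) → 0 H
  atom 3: C, bond orders sum to 4 (valence 4) → 0 H
  atom 4: F (halogen, monovalent) → 0 H
  atom 5: C, bond orders sum to 3 (valence 4) → 1 H
  atom 6: C, bond orders sum to 3 (valence 4) → 1 H
  atom 7: C, bond orders sum to 4 (valence 4) → 0 H
  atom 8: C, bond orders sum to 4 (valence 4) → 0 H
  atom 9: O, bond orders sum to 1 (valence 2) → 1 H
  atom 10: O, bond orders sum to 2 (valence 2) → 0 H
  atom 11: C, bond orders sum to 4 (valence 4) → 0 H
  atom 12: O, bond orders sum to 2 (valence 2) → 0 H
  atom 13: C, bond orders sum to 1 (valence 4) → 3 H
Totals → C:8, H:7, F:1, O:4.
In Hill order: C8H7FO4.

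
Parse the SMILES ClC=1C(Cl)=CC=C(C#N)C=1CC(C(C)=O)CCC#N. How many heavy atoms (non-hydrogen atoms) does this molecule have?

19

Every atom symbol written in the SMILES (organic subset) is one heavy atom; implicit H are not written.
Heavy atoms by element → C:14, Cl:2, N:2, O:1.
Total: 19.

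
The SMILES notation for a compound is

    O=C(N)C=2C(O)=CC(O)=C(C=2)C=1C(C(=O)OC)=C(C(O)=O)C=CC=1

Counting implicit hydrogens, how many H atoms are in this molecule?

Walk through each heavy atom and fill implicit hydrogens from standard valence (C 4, N 3, O 2, S 2, halogen 1):
  atom 1: O, bond orders sum to 2 (valence 2) → 0 H
  atom 2: C, bond orders sum to 4 (valence 4) → 0 H
  atom 3: N, bond orders sum to 1 (valence 3) → 2 H
  atom 4: C, bond orders sum to 4 (valence 4) → 0 H
  atom 5: C, bond orders sum to 4 (valence 4) → 0 H
  atom 6: O, bond orders sum to 1 (valence 2) → 1 H
  atom 7: C, bond orders sum to 3 (valence 4) → 1 H
  atom 8: C, bond orders sum to 4 (valence 4) → 0 H
  atom 9: O, bond orders sum to 1 (valence 2) → 1 H
  atom 10: C, bond orders sum to 4 (valence 4) → 0 H
  atom 11: C, bond orders sum to 3 (valence 4) → 1 H
  atom 12: C, bond orders sum to 4 (valence 4) → 0 H
  atom 13: C, bond orders sum to 4 (valence 4) → 0 H
  atom 14: C, bond orders sum to 4 (valence 4) → 0 H
  atom 15: O, bond orders sum to 2 (valence 2) → 0 H
  atom 16: O, bond orders sum to 2 (valence 2) → 0 H
  atom 17: C, bond orders sum to 1 (valence 4) → 3 H
  atom 18: C, bond orders sum to 4 (valence 4) → 0 H
  atom 19: C, bond orders sum to 4 (valence 4) → 0 H
  atom 20: O, bond orders sum to 1 (valence 2) → 1 H
  atom 21: O, bond orders sum to 2 (valence 2) → 0 H
  atom 22: C, bond orders sum to 3 (valence 4) → 1 H
  atom 23: C, bond orders sum to 3 (valence 4) → 1 H
  atom 24: C, bond orders sum to 3 (valence 4) → 1 H
Total hydrogens: 13.

13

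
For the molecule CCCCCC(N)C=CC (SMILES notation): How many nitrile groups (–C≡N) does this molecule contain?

0

Scan the SMILES for the nitrile motif — none present.
Groups that are present: 1 alkene, 1 primary amine.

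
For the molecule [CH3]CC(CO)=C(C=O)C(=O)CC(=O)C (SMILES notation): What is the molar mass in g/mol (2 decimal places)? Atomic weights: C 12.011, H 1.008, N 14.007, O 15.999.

198.22 g/mol

First, the molecular formula is C10H14O4 (counting implicit H from valence).
  C: 10 × 12.011 = 120.110
  H: 14 × 1.008 = 14.112
  O: 4 × 15.999 = 63.996
Sum: 10×12.011 + 14×1.008 + 4×15.999 = 198.218 → 198.22 g/mol.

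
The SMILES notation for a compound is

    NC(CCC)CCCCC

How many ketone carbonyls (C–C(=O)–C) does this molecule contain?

0

Scan the SMILES for the ketone motif — none present.
Groups that are present: 1 primary amine.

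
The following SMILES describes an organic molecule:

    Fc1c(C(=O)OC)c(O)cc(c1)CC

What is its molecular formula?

C10H11FO3

Walk through each heavy atom and fill implicit hydrogens from standard valence (C 4, N 3, O 2, S 2, halogen 1); for lowercase aromatic atoms, an aromatic c carries 1 H when it has two neighbours and 0 H with three, and aromatic n carries 0 H:
  atom 1: F (halogen, monovalent) → 0 H
  atom 2: aromatic c, 3 neighbours → 0 H
  atom 3: aromatic c, 3 neighbours → 0 H
  atom 4: C, bond orders sum to 4 (valence 4) → 0 H
  atom 5: O, bond orders sum to 2 (valence 2) → 0 H
  atom 6: O, bond orders sum to 2 (valence 2) → 0 H
  atom 7: C, bond orders sum to 1 (valence 4) → 3 H
  atom 8: aromatic c, 3 neighbours → 0 H
  atom 9: O, bond orders sum to 1 (valence 2) → 1 H
  atom 10: aromatic c, 2 neighbours → 1 H
  atom 11: aromatic c, 3 neighbours → 0 H
  atom 12: aromatic c, 2 neighbours → 1 H
  atom 13: C, bond orders sum to 2 (valence 4) → 2 H
  atom 14: C, bond orders sum to 1 (valence 4) → 3 H
Totals → C:10, H:11, F:1, O:3.
In Hill order: C10H11FO3.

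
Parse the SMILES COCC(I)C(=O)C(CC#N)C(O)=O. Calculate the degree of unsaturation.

4

Degree of unsaturation = (number of rings) + (number of π bonds).
Ring closures in the SMILES: 0.
π bonds: 2 double bonds (each 1 DoU), 1 triple bond (each 2 DoU) → 4 DoU from unsaturation.
Total DoU = 0 + 4 = 4.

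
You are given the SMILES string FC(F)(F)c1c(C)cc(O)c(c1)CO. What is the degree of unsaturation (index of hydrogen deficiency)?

4

Molecular formula: C9H9F3O2.
DoU = (2C + 2 + N − H − X) / 2, where X is the halogen count and O/S are ignored.
    = (2·9 + 2 + 0 − 9 − 3) / 2 = 8 / 2 = 4.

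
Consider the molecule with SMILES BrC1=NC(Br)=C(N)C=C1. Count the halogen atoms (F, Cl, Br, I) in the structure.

Halogen atoms appear at heavy-atom positions 1, 5 (2×Br).
Other groups present: 1 primary amine.
Halogen count: 2.

2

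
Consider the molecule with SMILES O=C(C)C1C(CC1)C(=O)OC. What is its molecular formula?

C8H12O3

Walk through each heavy atom and fill implicit hydrogens from standard valence (C 4, N 3, O 2, S 2, halogen 1):
  atom 1: O, bond orders sum to 2 (valence 2) → 0 H
  atom 2: C, bond orders sum to 4 (valence 4) → 0 H
  atom 3: C, bond orders sum to 1 (valence 4) → 3 H
  atom 4: C, bond orders sum to 3 (valence 4) → 1 H
  atom 5: C, bond orders sum to 3 (valence 4) → 1 H
  atom 6: C, bond orders sum to 2 (valence 4) → 2 H
  atom 7: C, bond orders sum to 2 (valence 4) → 2 H
  atom 8: C, bond orders sum to 4 (valence 4) → 0 H
  atom 9: O, bond orders sum to 2 (valence 2) → 0 H
  atom 10: O, bond orders sum to 2 (valence 2) → 0 H
  atom 11: C, bond orders sum to 1 (valence 4) → 3 H
Totals → C:8, H:12, O:3.
In Hill order: C8H12O3.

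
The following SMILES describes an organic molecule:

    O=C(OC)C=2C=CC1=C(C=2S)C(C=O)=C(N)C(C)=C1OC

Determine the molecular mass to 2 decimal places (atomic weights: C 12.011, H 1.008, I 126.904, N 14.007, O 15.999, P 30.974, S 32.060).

305.35 g/mol

First, the molecular formula is C15H15NO4S (counting implicit H from valence).
  C: 15 × 12.011 = 180.165
  H: 15 × 1.008 = 15.120
  N: 1 × 14.007 = 14.007
  O: 4 × 15.999 = 63.996
  S: 1 × 32.060 = 32.060
Sum: 15×12.011 + 15×1.008 + 1×14.007 + 4×15.999 + 1×32.060 = 305.348 → 305.35 g/mol.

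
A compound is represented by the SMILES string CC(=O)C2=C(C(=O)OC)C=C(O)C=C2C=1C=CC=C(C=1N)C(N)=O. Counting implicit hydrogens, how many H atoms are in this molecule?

Walk through each heavy atom and fill implicit hydrogens from standard valence (C 4, N 3, O 2, S 2, halogen 1):
  atom 1: C, bond orders sum to 1 (valence 4) → 3 H
  atom 2: C, bond orders sum to 4 (valence 4) → 0 H
  atom 3: O, bond orders sum to 2 (valence 2) → 0 H
  atom 4: C, bond orders sum to 4 (valence 4) → 0 H
  atom 5: C, bond orders sum to 4 (valence 4) → 0 H
  atom 6: C, bond orders sum to 4 (valence 4) → 0 H
  atom 7: O, bond orders sum to 2 (valence 2) → 0 H
  atom 8: O, bond orders sum to 2 (valence 2) → 0 H
  atom 9: C, bond orders sum to 1 (valence 4) → 3 H
  atom 10: C, bond orders sum to 3 (valence 4) → 1 H
  atom 11: C, bond orders sum to 4 (valence 4) → 0 H
  atom 12: O, bond orders sum to 1 (valence 2) → 1 H
  atom 13: C, bond orders sum to 3 (valence 4) → 1 H
  atom 14: C, bond orders sum to 4 (valence 4) → 0 H
  atom 15: C, bond orders sum to 4 (valence 4) → 0 H
  atom 16: C, bond orders sum to 3 (valence 4) → 1 H
  atom 17: C, bond orders sum to 3 (valence 4) → 1 H
  atom 18: C, bond orders sum to 3 (valence 4) → 1 H
  atom 19: C, bond orders sum to 4 (valence 4) → 0 H
  atom 20: C, bond orders sum to 4 (valence 4) → 0 H
  atom 21: N, bond orders sum to 1 (valence 3) → 2 H
  atom 22: C, bond orders sum to 4 (valence 4) → 0 H
  atom 23: N, bond orders sum to 1 (valence 3) → 2 H
  atom 24: O, bond orders sum to 2 (valence 2) → 0 H
Total hydrogens: 16.

16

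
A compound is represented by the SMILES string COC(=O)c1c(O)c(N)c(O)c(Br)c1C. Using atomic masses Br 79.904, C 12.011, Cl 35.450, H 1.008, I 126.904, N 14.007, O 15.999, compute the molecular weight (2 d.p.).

276.09 g/mol

First, the molecular formula is C9H10BrNO4 (counting implicit H from valence).
  Br: 1 × 79.904 = 79.904
  C: 9 × 12.011 = 108.099
  H: 10 × 1.008 = 10.080
  N: 1 × 14.007 = 14.007
  O: 4 × 15.999 = 63.996
Sum: 1×79.904 + 9×12.011 + 10×1.008 + 1×14.007 + 4×15.999 = 276.086 → 276.09 g/mol.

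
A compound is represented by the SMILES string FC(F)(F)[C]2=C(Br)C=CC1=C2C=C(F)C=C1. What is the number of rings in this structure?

In SMILES, each pair of matching ring-closure digits denotes one ring-closing bond; the number of such bonds equals the number of independent rings.
Ring-closure bonds here: 2.

2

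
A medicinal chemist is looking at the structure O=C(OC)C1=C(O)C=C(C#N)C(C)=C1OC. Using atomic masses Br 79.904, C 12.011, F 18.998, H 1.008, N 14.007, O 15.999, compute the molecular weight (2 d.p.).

First, the molecular formula is C11H11NO4 (counting implicit H from valence).
  C: 11 × 12.011 = 132.121
  H: 11 × 1.008 = 11.088
  N: 1 × 14.007 = 14.007
  O: 4 × 15.999 = 63.996
Sum: 11×12.011 + 11×1.008 + 1×14.007 + 4×15.999 = 221.212 → 221.21 g/mol.

221.21 g/mol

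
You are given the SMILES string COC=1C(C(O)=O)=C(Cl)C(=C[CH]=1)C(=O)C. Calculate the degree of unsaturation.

6

Molecular formula: C10H9ClO4.
DoU = (2C + 2 + N − H − X) / 2, where X is the halogen count and O/S are ignored.
    = (2·10 + 2 + 0 − 9 − 1) / 2 = 12 / 2 = 6.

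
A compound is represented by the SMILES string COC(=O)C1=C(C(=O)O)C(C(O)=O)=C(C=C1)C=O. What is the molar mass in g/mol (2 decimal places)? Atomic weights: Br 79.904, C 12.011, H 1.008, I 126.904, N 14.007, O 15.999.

First, the molecular formula is C11H8O7 (counting implicit H from valence).
  C: 11 × 12.011 = 132.121
  H: 8 × 1.008 = 8.064
  O: 7 × 15.999 = 111.993
Sum: 11×12.011 + 8×1.008 + 7×15.999 = 252.178 → 252.18 g/mol.

252.18 g/mol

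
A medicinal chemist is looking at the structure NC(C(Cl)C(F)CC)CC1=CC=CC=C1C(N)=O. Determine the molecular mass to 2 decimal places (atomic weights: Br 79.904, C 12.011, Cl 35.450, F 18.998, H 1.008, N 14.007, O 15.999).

272.75 g/mol

First, the molecular formula is C13H18ClFN2O (counting implicit H from valence).
  C: 13 × 12.011 = 156.143
  Cl: 1 × 35.450 = 35.450
  F: 1 × 18.998 = 18.998
  H: 18 × 1.008 = 18.144
  N: 2 × 14.007 = 28.014
  O: 1 × 15.999 = 15.999
Sum: 13×12.011 + 1×35.450 + 1×18.998 + 18×1.008 + 2×14.007 + 1×15.999 = 272.748 → 272.75 g/mol.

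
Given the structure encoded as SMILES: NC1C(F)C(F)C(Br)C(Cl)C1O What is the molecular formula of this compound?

C6H9BrClF2NO

Walk through each heavy atom and fill implicit hydrogens from standard valence (C 4, N 3, O 2, S 2, halogen 1):
  atom 1: N, bond orders sum to 1 (valence 3) → 2 H
  atom 2: C, bond orders sum to 3 (valence 4) → 1 H
  atom 3: C, bond orders sum to 3 (valence 4) → 1 H
  atom 4: F (halogen, monovalent) → 0 H
  atom 5: C, bond orders sum to 3 (valence 4) → 1 H
  atom 6: F (halogen, monovalent) → 0 H
  atom 7: C, bond orders sum to 3 (valence 4) → 1 H
  atom 8: Br (halogen, monovalent) → 0 H
  atom 9: C, bond orders sum to 3 (valence 4) → 1 H
  atom 10: Cl (halogen, monovalent) → 0 H
  atom 11: C, bond orders sum to 3 (valence 4) → 1 H
  atom 12: O, bond orders sum to 1 (valence 2) → 1 H
Totals → C:6, H:9, Br:1, Cl:1, F:2, N:1, O:1.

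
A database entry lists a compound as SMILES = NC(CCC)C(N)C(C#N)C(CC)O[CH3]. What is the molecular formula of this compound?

Walk through each heavy atom and fill implicit hydrogens from standard valence (C 4, N 3, O 2, S 2, halogen 1):
  atom 1: N, bond orders sum to 1 (valence 3) → 2 H
  atom 2: C, bond orders sum to 3 (valence 4) → 1 H
  atom 3: C, bond orders sum to 2 (valence 4) → 2 H
  atom 4: C, bond orders sum to 2 (valence 4) → 2 H
  atom 5: C, bond orders sum to 1 (valence 4) → 3 H
  atom 6: C, bond orders sum to 3 (valence 4) → 1 H
  atom 7: N, bond orders sum to 1 (valence 3) → 2 H
  atom 8: C, bond orders sum to 3 (valence 4) → 1 H
  atom 9: C, bond orders sum to 4 (valence 4) → 0 H
  atom 10: N, bond orders sum to 3 (valence 3) → 0 H
  atom 11: C, bond orders sum to 3 (valence 4) → 1 H
  atom 12: C, bond orders sum to 2 (valence 4) → 2 H
  atom 13: C, bond orders sum to 1 (valence 4) → 3 H
  atom 14: O, bond orders sum to 2 (valence 2) → 0 H
  atom 15: C with explicit H count 3
Totals → C:11, H:23, N:3, O:1.
In Hill order: C11H23N3O.

C11H23N3O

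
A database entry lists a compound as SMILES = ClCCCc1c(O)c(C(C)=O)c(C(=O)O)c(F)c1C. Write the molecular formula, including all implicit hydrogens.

Walk through each heavy atom and fill implicit hydrogens from standard valence (C 4, N 3, O 2, S 2, halogen 1); for lowercase aromatic atoms, an aromatic c carries 1 H when it has two neighbours and 0 H with three, and aromatic n carries 0 H:
  atom 1: Cl (halogen, monovalent) → 0 H
  atom 2: C, bond orders sum to 2 (valence 4) → 2 H
  atom 3: C, bond orders sum to 2 (valence 4) → 2 H
  atom 4: C, bond orders sum to 2 (valence 4) → 2 H
  atom 5: aromatic c, 3 neighbours → 0 H
  atom 6: aromatic c, 3 neighbours → 0 H
  atom 7: O, bond orders sum to 1 (valence 2) → 1 H
  atom 8: aromatic c, 3 neighbours → 0 H
  atom 9: C, bond orders sum to 4 (valence 4) → 0 H
  atom 10: C, bond orders sum to 1 (valence 4) → 3 H
  atom 11: O, bond orders sum to 2 (valence 2) → 0 H
  atom 12: aromatic c, 3 neighbours → 0 H
  atom 13: C, bond orders sum to 4 (valence 4) → 0 H
  atom 14: O, bond orders sum to 2 (valence 2) → 0 H
  atom 15: O, bond orders sum to 1 (valence 2) → 1 H
  atom 16: aromatic c, 3 neighbours → 0 H
  atom 17: F (halogen, monovalent) → 0 H
  atom 18: aromatic c, 3 neighbours → 0 H
  atom 19: C, bond orders sum to 1 (valence 4) → 3 H
Totals → C:13, H:14, Cl:1, F:1, O:4.
In Hill order: C13H14ClFO4.

C13H14ClFO4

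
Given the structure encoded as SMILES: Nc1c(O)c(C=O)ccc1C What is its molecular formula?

Walk through each heavy atom and fill implicit hydrogens from standard valence (C 4, N 3, O 2, S 2, halogen 1); for lowercase aromatic atoms, an aromatic c carries 1 H when it has two neighbours and 0 H with three, and aromatic n carries 0 H:
  atom 1: N, bond orders sum to 1 (valence 3) → 2 H
  atom 2: aromatic c, 3 neighbours → 0 H
  atom 3: aromatic c, 3 neighbours → 0 H
  atom 4: O, bond orders sum to 1 (valence 2) → 1 H
  atom 5: aromatic c, 3 neighbours → 0 H
  atom 6: C, bond orders sum to 3 (valence 4) → 1 H
  atom 7: O, bond orders sum to 2 (valence 2) → 0 H
  atom 8: aromatic c, 2 neighbours → 1 H
  atom 9: aromatic c, 2 neighbours → 1 H
  atom 10: aromatic c, 3 neighbours → 0 H
  atom 11: C, bond orders sum to 1 (valence 4) → 3 H
Totals → C:8, H:9, N:1, O:2.
In Hill order: C8H9NO2.

C8H9NO2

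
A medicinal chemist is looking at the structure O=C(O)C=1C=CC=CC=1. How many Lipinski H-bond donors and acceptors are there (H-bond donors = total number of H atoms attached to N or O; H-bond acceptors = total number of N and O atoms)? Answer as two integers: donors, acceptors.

Donors: find every N or O and count the H atoms it carries.
  atom 1 (O): bond orders sum to 2 → 0 H
  atom 3 (O): bond orders sum to 1 → 1 H
Lipinski HBD = 1.
Acceptors: N atoms = 0, O atoms = 2 → HBA = 2.

1, 2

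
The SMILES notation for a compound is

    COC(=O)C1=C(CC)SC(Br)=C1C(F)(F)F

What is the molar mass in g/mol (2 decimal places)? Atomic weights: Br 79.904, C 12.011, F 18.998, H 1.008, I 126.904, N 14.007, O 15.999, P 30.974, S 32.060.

317.12 g/mol

First, the molecular formula is C9H8BrF3O2S (counting implicit H from valence).
  Br: 1 × 79.904 = 79.904
  C: 9 × 12.011 = 108.099
  F: 3 × 18.998 = 56.994
  H: 8 × 1.008 = 8.064
  O: 2 × 15.999 = 31.998
  S: 1 × 32.060 = 32.060
Sum: 1×79.904 + 9×12.011 + 3×18.998 + 8×1.008 + 2×15.999 + 1×32.060 = 317.119 → 317.12 g/mol.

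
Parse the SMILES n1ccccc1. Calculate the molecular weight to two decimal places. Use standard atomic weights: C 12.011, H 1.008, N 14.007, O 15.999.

79.10 g/mol

First, the molecular formula is C5H5N (counting implicit H from valence).
  C: 5 × 12.011 = 60.055
  H: 5 × 1.008 = 5.040
  N: 1 × 14.007 = 14.007
Sum: 5×12.011 + 5×1.008 + 1×14.007 = 79.102 → 79.10 g/mol.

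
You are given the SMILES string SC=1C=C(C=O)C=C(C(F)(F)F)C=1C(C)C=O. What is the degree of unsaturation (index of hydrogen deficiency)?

6

Molecular formula: C11H9F3O2S.
DoU = (2C + 2 + N − H − X) / 2, where X is the halogen count and O/S are ignored.
    = (2·11 + 2 + 0 − 9 − 3) / 2 = 12 / 2 = 6.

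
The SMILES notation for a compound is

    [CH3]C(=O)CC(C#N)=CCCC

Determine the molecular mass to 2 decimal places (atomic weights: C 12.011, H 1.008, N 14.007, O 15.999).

First, the molecular formula is C9H13NO (counting implicit H from valence).
  C: 9 × 12.011 = 108.099
  H: 13 × 1.008 = 13.104
  N: 1 × 14.007 = 14.007
  O: 1 × 15.999 = 15.999
Sum: 9×12.011 + 13×1.008 + 1×14.007 + 1×15.999 = 151.209 → 151.21 g/mol.

151.21 g/mol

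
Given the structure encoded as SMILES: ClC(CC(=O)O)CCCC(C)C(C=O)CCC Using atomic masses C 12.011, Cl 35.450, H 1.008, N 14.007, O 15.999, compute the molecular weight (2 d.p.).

262.77 g/mol

First, the molecular formula is C13H23ClO3 (counting implicit H from valence).
  C: 13 × 12.011 = 156.143
  Cl: 1 × 35.450 = 35.450
  H: 23 × 1.008 = 23.184
  O: 3 × 15.999 = 47.997
Sum: 13×12.011 + 1×35.450 + 23×1.008 + 3×15.999 = 262.774 → 262.77 g/mol.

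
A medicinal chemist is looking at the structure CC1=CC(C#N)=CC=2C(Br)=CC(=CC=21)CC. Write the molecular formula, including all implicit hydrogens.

C14H12BrN

Walk through each heavy atom and fill implicit hydrogens from standard valence (C 4, N 3, O 2, S 2, halogen 1):
  atom 1: C, bond orders sum to 1 (valence 4) → 3 H
  atom 2: C, bond orders sum to 4 (valence 4) → 0 H
  atom 3: C, bond orders sum to 3 (valence 4) → 1 H
  atom 4: C, bond orders sum to 4 (valence 4) → 0 H
  atom 5: C, bond orders sum to 4 (valence 4) → 0 H
  atom 6: N, bond orders sum to 3 (valence 3) → 0 H
  atom 7: C, bond orders sum to 3 (valence 4) → 1 H
  atom 8: C, bond orders sum to 4 (valence 4) → 0 H
  atom 9: C, bond orders sum to 4 (valence 4) → 0 H
  atom 10: Br (halogen, monovalent) → 0 H
  atom 11: C, bond orders sum to 3 (valence 4) → 1 H
  atom 12: C, bond orders sum to 4 (valence 4) → 0 H
  atom 13: C, bond orders sum to 3 (valence 4) → 1 H
  atom 14: C, bond orders sum to 4 (valence 4) → 0 H
  atom 15: C, bond orders sum to 2 (valence 4) → 2 H
  atom 16: C, bond orders sum to 1 (valence 4) → 3 H
Totals → C:14, H:12, Br:1, N:1.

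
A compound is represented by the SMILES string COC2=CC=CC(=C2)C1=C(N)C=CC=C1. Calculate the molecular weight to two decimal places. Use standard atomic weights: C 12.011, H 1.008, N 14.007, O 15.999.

First, the molecular formula is C13H13NO (counting implicit H from valence).
  C: 13 × 12.011 = 156.143
  H: 13 × 1.008 = 13.104
  N: 1 × 14.007 = 14.007
  O: 1 × 15.999 = 15.999
Sum: 13×12.011 + 13×1.008 + 1×14.007 + 1×15.999 = 199.253 → 199.25 g/mol.

199.25 g/mol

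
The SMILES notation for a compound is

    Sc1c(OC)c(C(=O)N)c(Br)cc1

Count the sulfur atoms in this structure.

1

Scan the SMILES for S atoms (remember two-letter symbols like Cl and Br are single atoms).
Sulfur count: 1.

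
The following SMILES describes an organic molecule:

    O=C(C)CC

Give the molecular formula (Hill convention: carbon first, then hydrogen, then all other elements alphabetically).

Walk through each heavy atom and fill implicit hydrogens from standard valence (C 4, N 3, O 2, S 2, halogen 1):
  atom 1: O, bond orders sum to 2 (valence 2) → 0 H
  atom 2: C, bond orders sum to 4 (valence 4) → 0 H
  atom 3: C, bond orders sum to 1 (valence 4) → 3 H
  atom 4: C, bond orders sum to 2 (valence 4) → 2 H
  atom 5: C, bond orders sum to 1 (valence 4) → 3 H
Totals → C:4, H:8, O:1.
In Hill order: C4H8O.

C4H8O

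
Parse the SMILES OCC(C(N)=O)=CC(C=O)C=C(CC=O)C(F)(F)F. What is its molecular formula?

C11H12F3NO4

Walk through each heavy atom and fill implicit hydrogens from standard valence (C 4, N 3, O 2, S 2, halogen 1):
  atom 1: O, bond orders sum to 1 (valence 2) → 1 H
  atom 2: C, bond orders sum to 2 (valence 4) → 2 H
  atom 3: C, bond orders sum to 4 (valence 4) → 0 H
  atom 4: C, bond orders sum to 4 (valence 4) → 0 H
  atom 5: N, bond orders sum to 1 (valence 3) → 2 H
  atom 6: O, bond orders sum to 2 (valence 2) → 0 H
  atom 7: C, bond orders sum to 3 (valence 4) → 1 H
  atom 8: C, bond orders sum to 3 (valence 4) → 1 H
  atom 9: C, bond orders sum to 3 (valence 4) → 1 H
  atom 10: O, bond orders sum to 2 (valence 2) → 0 H
  atom 11: C, bond orders sum to 3 (valence 4) → 1 H
  atom 12: C, bond orders sum to 4 (valence 4) → 0 H
  atom 13: C, bond orders sum to 2 (valence 4) → 2 H
  atom 14: C, bond orders sum to 3 (valence 4) → 1 H
  atom 15: O, bond orders sum to 2 (valence 2) → 0 H
  atom 16: C, bond orders sum to 4 (valence 4) → 0 H
  atom 17: F (halogen, monovalent) → 0 H
  atom 18: F (halogen, monovalent) → 0 H
  atom 19: F (halogen, monovalent) → 0 H
Totals → C:11, H:12, F:3, N:1, O:4.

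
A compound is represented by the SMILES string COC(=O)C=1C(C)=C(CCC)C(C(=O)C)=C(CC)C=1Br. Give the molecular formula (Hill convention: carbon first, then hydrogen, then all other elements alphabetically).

Walk through each heavy atom and fill implicit hydrogens from standard valence (C 4, N 3, O 2, S 2, halogen 1):
  atom 1: C, bond orders sum to 1 (valence 4) → 3 H
  atom 2: O, bond orders sum to 2 (valence 2) → 0 H
  atom 3: C, bond orders sum to 4 (valence 4) → 0 H
  atom 4: O, bond orders sum to 2 (valence 2) → 0 H
  atom 5: C, bond orders sum to 4 (valence 4) → 0 H
  atom 6: C, bond orders sum to 4 (valence 4) → 0 H
  atom 7: C, bond orders sum to 1 (valence 4) → 3 H
  atom 8: C, bond orders sum to 4 (valence 4) → 0 H
  atom 9: C, bond orders sum to 2 (valence 4) → 2 H
  atom 10: C, bond orders sum to 2 (valence 4) → 2 H
  atom 11: C, bond orders sum to 1 (valence 4) → 3 H
  atom 12: C, bond orders sum to 4 (valence 4) → 0 H
  atom 13: C, bond orders sum to 4 (valence 4) → 0 H
  atom 14: O, bond orders sum to 2 (valence 2) → 0 H
  atom 15: C, bond orders sum to 1 (valence 4) → 3 H
  atom 16: C, bond orders sum to 4 (valence 4) → 0 H
  atom 17: C, bond orders sum to 2 (valence 4) → 2 H
  atom 18: C, bond orders sum to 1 (valence 4) → 3 H
  atom 19: C, bond orders sum to 4 (valence 4) → 0 H
  atom 20: Br (halogen, monovalent) → 0 H
Totals → C:16, H:21, Br:1, O:3.

C16H21BrO3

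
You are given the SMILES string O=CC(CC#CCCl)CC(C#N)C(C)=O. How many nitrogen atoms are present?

1

Scan the SMILES for N atoms (remember two-letter symbols like Cl and Br are single atoms).
Nitrogen count: 1.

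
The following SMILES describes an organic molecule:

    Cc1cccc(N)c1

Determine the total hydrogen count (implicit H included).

Walk through each heavy atom and fill implicit hydrogens from standard valence (C 4, N 3, O 2, S 2, halogen 1); for lowercase aromatic atoms, an aromatic c carries 1 H when it has two neighbours and 0 H with three, and aromatic n carries 0 H:
  atom 1: C, bond orders sum to 1 (valence 4) → 3 H
  atom 2: aromatic c, 3 neighbours → 0 H
  atom 3: aromatic c, 2 neighbours → 1 H
  atom 4: aromatic c, 2 neighbours → 1 H
  atom 5: aromatic c, 2 neighbours → 1 H
  atom 6: aromatic c, 3 neighbours → 0 H
  atom 7: N, bond orders sum to 1 (valence 3) → 2 H
  atom 8: aromatic c, 2 neighbours → 1 H
Total hydrogens: 9.

9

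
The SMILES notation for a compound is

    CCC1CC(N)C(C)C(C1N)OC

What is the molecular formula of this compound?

C10H22N2O

Walk through each heavy atom and fill implicit hydrogens from standard valence (C 4, N 3, O 2, S 2, halogen 1):
  atom 1: C, bond orders sum to 1 (valence 4) → 3 H
  atom 2: C, bond orders sum to 2 (valence 4) → 2 H
  atom 3: C, bond orders sum to 3 (valence 4) → 1 H
  atom 4: C, bond orders sum to 2 (valence 4) → 2 H
  atom 5: C, bond orders sum to 3 (valence 4) → 1 H
  atom 6: N, bond orders sum to 1 (valence 3) → 2 H
  atom 7: C, bond orders sum to 3 (valence 4) → 1 H
  atom 8: C, bond orders sum to 1 (valence 4) → 3 H
  atom 9: C, bond orders sum to 3 (valence 4) → 1 H
  atom 10: C, bond orders sum to 3 (valence 4) → 1 H
  atom 11: N, bond orders sum to 1 (valence 3) → 2 H
  atom 12: O, bond orders sum to 2 (valence 2) → 0 H
  atom 13: C, bond orders sum to 1 (valence 4) → 3 H
Totals → C:10, H:22, N:2, O:1.
In Hill order: C10H22N2O.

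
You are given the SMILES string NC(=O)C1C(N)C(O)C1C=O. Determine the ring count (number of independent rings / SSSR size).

1

In SMILES, each pair of matching ring-closure digits denotes one ring-closing bond; the number of such bonds equals the number of independent rings.
Ring-closure bonds here: 1.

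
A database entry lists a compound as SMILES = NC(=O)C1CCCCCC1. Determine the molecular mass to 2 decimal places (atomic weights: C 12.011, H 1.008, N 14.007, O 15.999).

141.21 g/mol

First, the molecular formula is C8H15NO (counting implicit H from valence).
  C: 8 × 12.011 = 96.088
  H: 15 × 1.008 = 15.120
  N: 1 × 14.007 = 14.007
  O: 1 × 15.999 = 15.999
Sum: 8×12.011 + 15×1.008 + 1×14.007 + 1×15.999 = 141.214 → 141.21 g/mol.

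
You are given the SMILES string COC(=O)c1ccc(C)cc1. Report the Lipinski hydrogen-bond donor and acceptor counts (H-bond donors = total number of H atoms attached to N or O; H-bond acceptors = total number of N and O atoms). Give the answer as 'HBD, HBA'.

0, 2

Donors: find every N or O and count the H atoms it carries.
  atom 2 (O): bond orders sum to 2 → 0 H
  atom 4 (O): bond orders sum to 2 → 0 H
Lipinski HBD = 0.
Acceptors: N atoms = 0, O atoms = 2 → HBA = 2.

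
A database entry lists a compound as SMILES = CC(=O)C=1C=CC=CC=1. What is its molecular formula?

C8H8O

Walk through each heavy atom and fill implicit hydrogens from standard valence (C 4, N 3, O 2, S 2, halogen 1):
  atom 1: C, bond orders sum to 1 (valence 4) → 3 H
  atom 2: C, bond orders sum to 4 (valence 4) → 0 H
  atom 3: O, bond orders sum to 2 (valence 2) → 0 H
  atom 4: C, bond orders sum to 4 (valence 4) → 0 H
  atom 5: C, bond orders sum to 3 (valence 4) → 1 H
  atom 6: C, bond orders sum to 3 (valence 4) → 1 H
  atom 7: C, bond orders sum to 3 (valence 4) → 1 H
  atom 8: C, bond orders sum to 3 (valence 4) → 1 H
  atom 9: C, bond orders sum to 3 (valence 4) → 1 H
Totals → C:8, H:8, O:1.
In Hill order: C8H8O.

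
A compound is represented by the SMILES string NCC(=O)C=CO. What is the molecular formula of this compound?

C4H7NO2

Walk through each heavy atom and fill implicit hydrogens from standard valence (C 4, N 3, O 2, S 2, halogen 1):
  atom 1: N, bond orders sum to 1 (valence 3) → 2 H
  atom 2: C, bond orders sum to 2 (valence 4) → 2 H
  atom 3: C, bond orders sum to 4 (valence 4) → 0 H
  atom 4: O, bond orders sum to 2 (valence 2) → 0 H
  atom 5: C, bond orders sum to 3 (valence 4) → 1 H
  atom 6: C, bond orders sum to 3 (valence 4) → 1 H
  atom 7: O, bond orders sum to 1 (valence 2) → 1 H
Totals → C:4, H:7, N:1, O:2.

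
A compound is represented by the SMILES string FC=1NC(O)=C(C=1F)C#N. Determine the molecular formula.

C5H2F2N2O

Walk through each heavy atom and fill implicit hydrogens from standard valence (C 4, N 3, O 2, S 2, halogen 1):
  atom 1: F (halogen, monovalent) → 0 H
  atom 2: C, bond orders sum to 4 (valence 4) → 0 H
  atom 3: N, bond orders sum to 2 (valence 3) → 1 H
  atom 4: C, bond orders sum to 4 (valence 4) → 0 H
  atom 5: O, bond orders sum to 1 (valence 2) → 1 H
  atom 6: C, bond orders sum to 4 (valence 4) → 0 H
  atom 7: C, bond orders sum to 4 (valence 4) → 0 H
  atom 8: F (halogen, monovalent) → 0 H
  atom 9: C, bond orders sum to 4 (valence 4) → 0 H
  atom 10: N, bond orders sum to 3 (valence 3) → 0 H
Totals → C:5, H:2, F:2, N:2, O:1.
In Hill order: C5H2F2N2O.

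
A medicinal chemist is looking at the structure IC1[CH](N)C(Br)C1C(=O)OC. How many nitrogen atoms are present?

1

Scan the SMILES for N atoms (remember two-letter symbols like Cl and Br are single atoms).
Nitrogen count: 1.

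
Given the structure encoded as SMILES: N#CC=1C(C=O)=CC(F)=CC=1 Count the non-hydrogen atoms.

11

Every atom symbol written in the SMILES (organic subset) is one heavy atom; implicit H are not written.
Heavy atoms by element → C:8, F:1, N:1, O:1.
Total: 11.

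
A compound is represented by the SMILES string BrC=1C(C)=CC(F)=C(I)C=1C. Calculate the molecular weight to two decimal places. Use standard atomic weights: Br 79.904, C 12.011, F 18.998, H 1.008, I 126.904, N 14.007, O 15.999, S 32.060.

328.95 g/mol

First, the molecular formula is C8H7BrFI (counting implicit H from valence).
  Br: 1 × 79.904 = 79.904
  C: 8 × 12.011 = 96.088
  F: 1 × 18.998 = 18.998
  H: 7 × 1.008 = 7.056
  I: 1 × 126.904 = 126.904
Sum: 1×79.904 + 8×12.011 + 1×18.998 + 7×1.008 + 1×126.904 = 328.950 → 328.95 g/mol.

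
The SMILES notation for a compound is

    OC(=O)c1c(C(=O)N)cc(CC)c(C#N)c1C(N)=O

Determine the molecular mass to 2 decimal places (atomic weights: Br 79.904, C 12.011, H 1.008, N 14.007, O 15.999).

First, the molecular formula is C12H11N3O4 (counting implicit H from valence).
  C: 12 × 12.011 = 144.132
  H: 11 × 1.008 = 11.088
  N: 3 × 14.007 = 42.021
  O: 4 × 15.999 = 63.996
Sum: 12×12.011 + 11×1.008 + 3×14.007 + 4×15.999 = 261.237 → 261.24 g/mol.

261.24 g/mol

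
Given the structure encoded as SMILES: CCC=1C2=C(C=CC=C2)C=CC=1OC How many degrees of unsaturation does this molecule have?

7

Molecular formula: C13H14O.
DoU = (2C + 2 + N − H − X) / 2, where X is the halogen count and O/S are ignored.
    = (2·13 + 2 + 0 − 14 − 0) / 2 = 14 / 2 = 7.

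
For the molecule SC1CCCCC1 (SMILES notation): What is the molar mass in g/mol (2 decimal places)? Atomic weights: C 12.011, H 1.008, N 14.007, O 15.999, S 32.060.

First, the molecular formula is C6H12S (counting implicit H from valence).
  C: 6 × 12.011 = 72.066
  H: 12 × 1.008 = 12.096
  S: 1 × 32.060 = 32.060
Sum: 6×12.011 + 12×1.008 + 1×32.060 = 116.222 → 116.22 g/mol.

116.22 g/mol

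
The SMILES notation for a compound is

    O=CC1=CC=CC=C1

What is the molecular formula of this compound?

Walk through each heavy atom and fill implicit hydrogens from standard valence (C 4, N 3, O 2, S 2, halogen 1):
  atom 1: O, bond orders sum to 2 (valence 2) → 0 H
  atom 2: C, bond orders sum to 3 (valence 4) → 1 H
  atom 3: C, bond orders sum to 4 (valence 4) → 0 H
  atom 4: C, bond orders sum to 3 (valence 4) → 1 H
  atom 5: C, bond orders sum to 3 (valence 4) → 1 H
  atom 6: C, bond orders sum to 3 (valence 4) → 1 H
  atom 7: C, bond orders sum to 3 (valence 4) → 1 H
  atom 8: C, bond orders sum to 3 (valence 4) → 1 H
Totals → C:7, H:6, O:1.
In Hill order: C7H6O.

C7H6O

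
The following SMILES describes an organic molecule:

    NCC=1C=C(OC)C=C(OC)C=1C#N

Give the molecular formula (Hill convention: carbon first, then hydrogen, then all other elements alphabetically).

C10H12N2O2

Walk through each heavy atom and fill implicit hydrogens from standard valence (C 4, N 3, O 2, S 2, halogen 1):
  atom 1: N, bond orders sum to 1 (valence 3) → 2 H
  atom 2: C, bond orders sum to 2 (valence 4) → 2 H
  atom 3: C, bond orders sum to 4 (valence 4) → 0 H
  atom 4: C, bond orders sum to 3 (valence 4) → 1 H
  atom 5: C, bond orders sum to 4 (valence 4) → 0 H
  atom 6: O, bond orders sum to 2 (valence 2) → 0 H
  atom 7: C, bond orders sum to 1 (valence 4) → 3 H
  atom 8: C, bond orders sum to 3 (valence 4) → 1 H
  atom 9: C, bond orders sum to 4 (valence 4) → 0 H
  atom 10: O, bond orders sum to 2 (valence 2) → 0 H
  atom 11: C, bond orders sum to 1 (valence 4) → 3 H
  atom 12: C, bond orders sum to 4 (valence 4) → 0 H
  atom 13: C, bond orders sum to 4 (valence 4) → 0 H
  atom 14: N, bond orders sum to 3 (valence 3) → 0 H
Totals → C:10, H:12, N:2, O:2.
In Hill order: C10H12N2O2.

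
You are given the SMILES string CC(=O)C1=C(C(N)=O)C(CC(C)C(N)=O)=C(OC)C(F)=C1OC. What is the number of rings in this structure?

1

In SMILES, each pair of matching ring-closure digits denotes one ring-closing bond; the number of such bonds equals the number of independent rings.
Ring-closure bonds here: 1.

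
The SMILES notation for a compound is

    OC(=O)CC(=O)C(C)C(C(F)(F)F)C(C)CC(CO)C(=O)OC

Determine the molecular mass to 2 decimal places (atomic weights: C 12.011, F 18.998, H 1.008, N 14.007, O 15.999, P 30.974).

342.31 g/mol

First, the molecular formula is C14H21F3O6 (counting implicit H from valence).
  C: 14 × 12.011 = 168.154
  F: 3 × 18.998 = 56.994
  H: 21 × 1.008 = 21.168
  O: 6 × 15.999 = 95.994
Sum: 14×12.011 + 3×18.998 + 21×1.008 + 6×15.999 = 342.310 → 342.31 g/mol.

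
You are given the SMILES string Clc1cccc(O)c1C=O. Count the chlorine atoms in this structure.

Scan the SMILES for Cl atoms (remember two-letter symbols like Cl and Br are single atoms).
Chlorine count: 1.

1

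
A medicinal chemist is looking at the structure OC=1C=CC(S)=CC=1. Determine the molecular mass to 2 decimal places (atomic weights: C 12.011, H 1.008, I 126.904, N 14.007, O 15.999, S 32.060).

First, the molecular formula is C6H6OS (counting implicit H from valence).
  C: 6 × 12.011 = 72.066
  H: 6 × 1.008 = 6.048
  O: 1 × 15.999 = 15.999
  S: 1 × 32.060 = 32.060
Sum: 6×12.011 + 6×1.008 + 1×15.999 + 1×32.060 = 126.173 → 126.17 g/mol.

126.17 g/mol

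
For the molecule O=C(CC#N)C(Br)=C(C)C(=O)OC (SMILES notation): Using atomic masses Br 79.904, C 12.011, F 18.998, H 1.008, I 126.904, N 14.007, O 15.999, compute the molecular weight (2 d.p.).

246.06 g/mol

First, the molecular formula is C8H8BrNO3 (counting implicit H from valence).
  Br: 1 × 79.904 = 79.904
  C: 8 × 12.011 = 96.088
  H: 8 × 1.008 = 8.064
  N: 1 × 14.007 = 14.007
  O: 3 × 15.999 = 47.997
Sum: 1×79.904 + 8×12.011 + 8×1.008 + 1×14.007 + 3×15.999 = 246.060 → 246.06 g/mol.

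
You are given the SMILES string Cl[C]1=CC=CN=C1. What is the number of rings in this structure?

1

In SMILES, each pair of matching ring-closure digits denotes one ring-closing bond; the number of such bonds equals the number of independent rings.
Ring-closure bonds here: 1.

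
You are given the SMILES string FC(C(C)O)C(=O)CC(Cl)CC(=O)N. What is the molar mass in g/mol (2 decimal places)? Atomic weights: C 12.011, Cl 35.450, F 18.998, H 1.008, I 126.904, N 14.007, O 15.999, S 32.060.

225.64 g/mol

First, the molecular formula is C8H13ClFNO3 (counting implicit H from valence).
  C: 8 × 12.011 = 96.088
  Cl: 1 × 35.450 = 35.450
  F: 1 × 18.998 = 18.998
  H: 13 × 1.008 = 13.104
  N: 1 × 14.007 = 14.007
  O: 3 × 15.999 = 47.997
Sum: 8×12.011 + 1×35.450 + 1×18.998 + 13×1.008 + 1×14.007 + 3×15.999 = 225.644 → 225.64 g/mol.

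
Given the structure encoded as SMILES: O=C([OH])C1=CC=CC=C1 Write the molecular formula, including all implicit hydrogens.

C7H6O2

Walk through each heavy atom and fill implicit hydrogens from standard valence (C 4, N 3, O 2, S 2, halogen 1):
  atom 1: O, bond orders sum to 2 (valence 2) → 0 H
  atom 2: C, bond orders sum to 4 (valence 4) → 0 H
  atom 3: O with explicit H count 1
  atom 4: C, bond orders sum to 4 (valence 4) → 0 H
  atom 5: C, bond orders sum to 3 (valence 4) → 1 H
  atom 6: C, bond orders sum to 3 (valence 4) → 1 H
  atom 7: C, bond orders sum to 3 (valence 4) → 1 H
  atom 8: C, bond orders sum to 3 (valence 4) → 1 H
  atom 9: C, bond orders sum to 3 (valence 4) → 1 H
Totals → C:7, H:6, O:2.
In Hill order: C7H6O2.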